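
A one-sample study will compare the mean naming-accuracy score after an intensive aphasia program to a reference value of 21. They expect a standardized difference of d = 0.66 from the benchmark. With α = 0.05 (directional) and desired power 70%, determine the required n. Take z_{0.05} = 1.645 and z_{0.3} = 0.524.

For a one-sample test: n = ((z_{α} + z_β) / d)².
z_{α} + z_β = 1.645 + 0.524 = 2.169.
n = (2.169 / 0.66)² = 3.286² = 10.80.
Round up.

n = 11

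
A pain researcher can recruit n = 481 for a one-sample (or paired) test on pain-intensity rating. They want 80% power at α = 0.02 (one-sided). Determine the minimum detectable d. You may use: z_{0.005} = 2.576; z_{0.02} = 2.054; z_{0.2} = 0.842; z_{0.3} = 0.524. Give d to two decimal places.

d_min ≈ 0.13

For a single sample (or paired design) of n = 481: d_min = (z_{α} + z_β)/√n.
z-sum = 2.054 + 0.842 = 2.896.
d_min = 2.896 / √481 = 2.896 / 21.932 = 0.132.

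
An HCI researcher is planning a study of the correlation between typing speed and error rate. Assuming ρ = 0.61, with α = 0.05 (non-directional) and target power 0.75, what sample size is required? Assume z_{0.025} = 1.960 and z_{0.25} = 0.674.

n = 17

Fisher's z: C = ½·ln((1+r)/(1−r)) = ½·ln(4.1282) = 0.7089.
n = ((z_{α/2} + z_β)/C)² + 3.
(1.960 + 0.674) / 0.7089 = 2.634 / 0.7089 = 3.716.
n = 3.716² + 3 = 13.81 + 3 = 16.8.
Round up.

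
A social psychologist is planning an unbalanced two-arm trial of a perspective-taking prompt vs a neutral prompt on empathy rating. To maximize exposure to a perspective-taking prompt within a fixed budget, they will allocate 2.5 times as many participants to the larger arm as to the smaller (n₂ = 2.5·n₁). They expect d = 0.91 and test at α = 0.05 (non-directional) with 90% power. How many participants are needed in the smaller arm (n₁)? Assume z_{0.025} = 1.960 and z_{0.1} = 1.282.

n₁ = 18

With allocation ratio k = n₂/n₁ = 2.5, Var(x̄₁−x̄₂) = σ²(1/n₁ + 1/(k·n₁)) = σ²·(k+1)/(k·n₁).
So n₁ = (1 + 1/k)·((z_{α/2} + z_β)/d)² = 1.400 × (3.242/0.91)².
n₁ = 1.400 × 12.69 = 17.8.
Round up: n₁ = 18, giving n₂ = 2.5 × 18 = 45.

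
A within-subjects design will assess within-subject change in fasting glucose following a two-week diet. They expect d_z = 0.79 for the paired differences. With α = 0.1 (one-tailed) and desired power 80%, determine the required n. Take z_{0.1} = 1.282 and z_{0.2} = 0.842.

For a paired (one-sample on differences) test: n = ((z_{α} + z_β) / d)².
z_{α} + z_β = 1.282 + 0.842 = 2.124.
n = (2.124 / 0.79)² = 2.689² = 7.23.
Round up.

n = 8 pairs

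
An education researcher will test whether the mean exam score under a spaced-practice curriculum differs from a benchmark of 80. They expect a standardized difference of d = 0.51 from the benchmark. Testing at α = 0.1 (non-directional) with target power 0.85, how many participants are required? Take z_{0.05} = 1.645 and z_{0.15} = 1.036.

For a one-sample test: n = ((z_{α/2} + z_β) / d)².
z_{α/2} + z_β = 1.645 + 1.036 = 2.681.
n = (2.681 / 0.51)² = 5.257² = 27.63.
Round up.

n = 28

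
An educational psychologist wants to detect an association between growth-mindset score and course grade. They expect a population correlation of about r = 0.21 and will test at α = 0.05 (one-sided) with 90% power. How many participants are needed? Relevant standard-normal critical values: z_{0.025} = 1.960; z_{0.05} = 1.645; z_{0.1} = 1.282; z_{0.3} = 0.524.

Fisher's z: C = ½·ln((1+r)/(1−r)) = ½·ln(1.5316) = 0.2132.
n = ((z_{α} + z_β)/C)² + 3.
(1.645 + 1.282) / 0.2132 = 2.927 / 0.2132 = 13.729.
n = 13.729² + 3 = 188.48 + 3 = 191.5.
Round up.

n = 192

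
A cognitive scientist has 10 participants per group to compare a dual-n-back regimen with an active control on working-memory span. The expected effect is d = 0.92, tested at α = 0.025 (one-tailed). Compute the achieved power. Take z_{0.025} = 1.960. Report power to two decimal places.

For two equal groups, power = Φ(d·√(n/2) − z_{α}).
d·√(n/2) = 0.92 × √(10/2) = 0.92 × 2.236 = 2.057.
z_β = 2.057 − 1.960 = 0.097.
Power = Φ(0.097) = 0.539.

power ≈ 0.54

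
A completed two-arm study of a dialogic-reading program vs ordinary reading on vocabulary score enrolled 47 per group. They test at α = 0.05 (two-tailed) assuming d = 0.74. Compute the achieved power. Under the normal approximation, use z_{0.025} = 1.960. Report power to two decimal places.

power ≈ 0.95

For two equal groups, power = Φ(d·√(n/2) − z_{α/2}).
d·√(n/2) = 0.74 × √(47/2) = 0.74 × 4.848 = 3.587.
z_β = 3.587 − 1.960 = 1.627.
Power = Φ(1.627) = 0.948.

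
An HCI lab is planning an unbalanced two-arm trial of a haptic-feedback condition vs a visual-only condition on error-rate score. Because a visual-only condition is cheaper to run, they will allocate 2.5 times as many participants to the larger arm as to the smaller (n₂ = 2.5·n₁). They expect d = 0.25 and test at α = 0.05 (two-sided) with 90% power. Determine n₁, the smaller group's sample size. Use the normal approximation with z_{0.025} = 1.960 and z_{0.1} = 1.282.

n₁ = 236

With allocation ratio k = n₂/n₁ = 2.5, Var(x̄₁−x̄₂) = σ²(1/n₁ + 1/(k·n₁)) = σ²·(k+1)/(k·n₁).
So n₁ = (1 + 1/k)·((z_{α/2} + z_β)/d)² = 1.400 × (3.242/0.25)².
n₁ = 1.400 × 168.17 = 235.4.
Round up: n₁ = 236, giving n₂ = 2.5 × 236 = 590.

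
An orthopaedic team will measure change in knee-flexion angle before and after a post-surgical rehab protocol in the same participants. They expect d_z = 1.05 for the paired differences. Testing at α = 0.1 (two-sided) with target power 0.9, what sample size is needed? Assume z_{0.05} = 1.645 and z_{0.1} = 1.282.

For a paired (one-sample on differences) test: n = ((z_{α/2} + z_β) / d)².
z_{α/2} + z_β = 1.645 + 1.282 = 2.927.
n = (2.927 / 1.05)² = 2.788² = 7.77.
Round up.

n = 8 pairs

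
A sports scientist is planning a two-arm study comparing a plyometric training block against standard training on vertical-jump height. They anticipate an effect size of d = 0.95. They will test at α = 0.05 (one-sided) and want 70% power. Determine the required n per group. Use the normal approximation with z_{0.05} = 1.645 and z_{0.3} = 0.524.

n = 11 per group

For two independent groups with equal n: n = 2·((z_{α} + z_β) / d)².
z_{α} + z_β = 1.645 + 0.524 = 2.169.
n = 2 × (2.169 / 0.95)² = 2 × 2.283² = 2 × 5.21 = 10.4.
Round up to the next whole participant.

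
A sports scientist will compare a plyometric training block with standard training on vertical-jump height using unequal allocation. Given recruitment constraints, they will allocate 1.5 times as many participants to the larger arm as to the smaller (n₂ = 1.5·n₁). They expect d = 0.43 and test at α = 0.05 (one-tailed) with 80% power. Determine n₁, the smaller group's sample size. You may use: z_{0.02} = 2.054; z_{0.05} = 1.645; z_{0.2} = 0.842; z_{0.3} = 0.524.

With allocation ratio k = n₂/n₁ = 1.5, Var(x̄₁−x̄₂) = σ²(1/n₁ + 1/(k·n₁)) = σ²·(k+1)/(k·n₁).
So n₁ = (1 + 1/k)·((z_{α} + z_β)/d)² = 1.667 × (2.487/0.43)².
n₁ = 1.667 × 33.45 = 55.8.
Round up: n₁ = 56, giving n₂ = 1.5 × 56 = 84.

n₁ = 56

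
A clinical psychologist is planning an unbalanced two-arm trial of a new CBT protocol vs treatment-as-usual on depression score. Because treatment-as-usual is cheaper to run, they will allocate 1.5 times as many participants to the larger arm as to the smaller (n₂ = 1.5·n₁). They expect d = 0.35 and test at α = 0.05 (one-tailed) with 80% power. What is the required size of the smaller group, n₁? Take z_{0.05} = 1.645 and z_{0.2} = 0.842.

n₁ = 85

With allocation ratio k = n₂/n₁ = 1.5, Var(x̄₁−x̄₂) = σ²(1/n₁ + 1/(k·n₁)) = σ²·(k+1)/(k·n₁).
So n₁ = (1 + 1/k)·((z_{α} + z_β)/d)² = 1.667 × (2.487/0.35)².
n₁ = 1.667 × 50.49 = 84.2.
Round up: n₁ = 85, giving n₂ = ⌈1.5 × 85⌉ = ⌈127.5⌉ = 128.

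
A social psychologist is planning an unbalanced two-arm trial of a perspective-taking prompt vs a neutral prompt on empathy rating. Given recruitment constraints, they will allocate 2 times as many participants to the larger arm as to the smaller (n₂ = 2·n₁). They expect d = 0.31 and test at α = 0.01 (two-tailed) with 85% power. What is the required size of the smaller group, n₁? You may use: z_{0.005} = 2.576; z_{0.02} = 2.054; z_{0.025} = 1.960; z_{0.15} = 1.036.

With allocation ratio k = n₂/n₁ = 2, Var(x̄₁−x̄₂) = σ²(1/n₁ + 1/(k·n₁)) = σ²·(k+1)/(k·n₁).
So n₁ = (1 + 1/k)·((z_{α/2} + z_β)/d)² = 1.500 × (3.612/0.31)².
n₁ = 1.500 × 135.76 = 203.6.
Round up: n₁ = 204, giving n₂ = 2 × 204 = 408.

n₁ = 204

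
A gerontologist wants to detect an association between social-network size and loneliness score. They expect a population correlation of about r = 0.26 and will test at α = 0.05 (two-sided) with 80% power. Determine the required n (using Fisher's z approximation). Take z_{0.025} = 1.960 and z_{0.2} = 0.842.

n = 114

Fisher's z: C = ½·ln((1+r)/(1−r)) = ½·ln(1.7027) = 0.2661.
n = ((z_{α/2} + z_β)/C)² + 3.
(1.960 + 0.842) / 0.2661 = 2.802 / 0.2661 = 10.530.
n = 10.530² + 3 = 110.88 + 3 = 113.9.
Round up.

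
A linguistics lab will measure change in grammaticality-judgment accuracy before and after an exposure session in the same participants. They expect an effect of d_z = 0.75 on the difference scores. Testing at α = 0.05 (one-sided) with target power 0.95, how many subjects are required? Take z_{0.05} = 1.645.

n = 20 pairs

For a paired (one-sample on differences) test: n = ((z_{α} + z_β) / d)².
z_{α} + z_β = 1.645 + 1.645 = 3.290.
n = (3.290 / 0.75)² = 4.387² = 19.24.
Round up.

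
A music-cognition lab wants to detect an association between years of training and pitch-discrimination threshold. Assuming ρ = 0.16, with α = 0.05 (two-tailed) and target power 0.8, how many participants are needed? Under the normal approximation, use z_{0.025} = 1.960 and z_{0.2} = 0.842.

Fisher's z: C = ½·ln((1+r)/(1−r)) = ½·ln(1.3810) = 0.1614.
n = ((z_{α/2} + z_β)/C)² + 3.
(1.960 + 0.842) / 0.1614 = 2.802 / 0.1614 = 17.361.
n = 17.361² + 3 = 301.39 + 3 = 304.4.
Round up.

n = 305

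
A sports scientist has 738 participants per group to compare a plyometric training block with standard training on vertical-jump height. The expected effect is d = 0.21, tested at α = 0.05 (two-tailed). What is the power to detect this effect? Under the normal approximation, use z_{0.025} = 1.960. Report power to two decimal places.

power ≈ 0.98

For two equal groups, power = Φ(d·√(n/2) − z_{α/2}).
d·√(n/2) = 0.21 × √(738/2) = 0.21 × 19.209 = 4.034.
z_β = 4.034 − 1.960 = 2.074.
Power = Φ(2.074) = 0.981.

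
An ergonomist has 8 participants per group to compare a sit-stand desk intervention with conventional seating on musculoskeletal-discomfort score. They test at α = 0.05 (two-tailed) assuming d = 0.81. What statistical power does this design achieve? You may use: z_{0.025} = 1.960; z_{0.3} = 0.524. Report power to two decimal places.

For two equal groups, power = Φ(d·√(n/2) − z_{α/2}).
d·√(n/2) = 0.81 × √(8/2) = 0.81 × 2.000 = 1.620.
z_β = 1.620 − 1.960 = -0.340.
Power = Φ(-0.340) = 0.367.

power ≈ 0.37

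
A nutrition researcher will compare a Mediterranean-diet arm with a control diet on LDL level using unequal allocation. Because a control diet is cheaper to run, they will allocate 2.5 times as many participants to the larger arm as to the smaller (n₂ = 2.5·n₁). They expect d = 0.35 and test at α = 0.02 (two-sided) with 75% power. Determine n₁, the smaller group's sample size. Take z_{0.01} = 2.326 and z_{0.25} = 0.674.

n₁ = 103

With allocation ratio k = n₂/n₁ = 2.5, Var(x̄₁−x̄₂) = σ²(1/n₁ + 1/(k·n₁)) = σ²·(k+1)/(k·n₁).
So n₁ = (1 + 1/k)·((z_{α/2} + z_β)/d)² = 1.400 × (3.000/0.35)².
n₁ = 1.400 × 73.47 = 102.9.
Round up: n₁ = 103, giving n₂ = ⌈2.5 × 103⌉ = ⌈257.5⌉ = 258.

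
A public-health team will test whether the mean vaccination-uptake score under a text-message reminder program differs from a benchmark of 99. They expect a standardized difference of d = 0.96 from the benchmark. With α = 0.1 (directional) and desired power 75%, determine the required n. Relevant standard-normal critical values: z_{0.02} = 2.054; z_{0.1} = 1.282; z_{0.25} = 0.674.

For a one-sample test: n = ((z_{α} + z_β) / d)².
z_{α} + z_β = 1.282 + 0.674 = 1.956.
n = (1.956 / 0.96)² = 2.038² = 4.15.
Round up.

n = 5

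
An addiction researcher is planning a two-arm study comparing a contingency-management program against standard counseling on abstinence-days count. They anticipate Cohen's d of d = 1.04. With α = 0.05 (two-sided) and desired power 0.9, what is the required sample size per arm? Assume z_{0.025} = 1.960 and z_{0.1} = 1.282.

n = 20 per group

For two independent groups with equal n: n = 2·((z_{α/2} + z_β) / d)².
z_{α/2} + z_β = 1.960 + 1.282 = 3.242.
n = 2 × (3.242 / 1.04)² = 2 × 3.117² = 2 × 9.72 = 19.4.
Round up to the next whole participant.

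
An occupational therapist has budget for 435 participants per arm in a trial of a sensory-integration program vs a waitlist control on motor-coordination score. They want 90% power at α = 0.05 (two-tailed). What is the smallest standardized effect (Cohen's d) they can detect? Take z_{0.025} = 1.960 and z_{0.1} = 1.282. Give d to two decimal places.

d_min ≈ 0.22

For two independent groups of n = 435 each: d_min = (z_{α/2} + z_β)·√(2/n).
z-sum = 1.960 + 1.282 = 3.242.
d_min = 3.242 × √(2/435) = 3.242 × 0.0678 = 0.220.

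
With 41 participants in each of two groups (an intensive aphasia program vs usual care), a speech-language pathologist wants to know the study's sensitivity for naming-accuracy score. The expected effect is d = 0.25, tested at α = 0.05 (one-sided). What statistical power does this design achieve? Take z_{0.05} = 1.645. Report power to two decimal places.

power ≈ 0.30

For two equal groups, power = Φ(d·√(n/2) − z_{α}).
d·√(n/2) = 0.25 × √(41/2) = 0.25 × 4.528 = 1.132.
z_β = 1.132 − 1.645 = -0.513.
Power = Φ(-0.513) = 0.304.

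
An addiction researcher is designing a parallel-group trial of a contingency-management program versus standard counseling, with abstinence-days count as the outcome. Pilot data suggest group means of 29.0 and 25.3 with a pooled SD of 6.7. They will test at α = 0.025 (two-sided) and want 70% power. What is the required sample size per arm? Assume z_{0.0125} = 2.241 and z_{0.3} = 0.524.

n = 51 per group

Cohen's d = |M₁ − M₂| / SD_pooled = |29.0 − 25.3| / 6.7 = 3.7 / 6.7 = 0.552.
For two independent groups with equal n: n = 2·((z_{α/2} + z_β) / d)².
z_{α/2} + z_β = 2.241 + 0.524 = 2.765.
n = 2 × (2.765 / 0.552)² = 2 × 5.009² = 2 × 25.09 = 50.2.
Round up to the next whole participant.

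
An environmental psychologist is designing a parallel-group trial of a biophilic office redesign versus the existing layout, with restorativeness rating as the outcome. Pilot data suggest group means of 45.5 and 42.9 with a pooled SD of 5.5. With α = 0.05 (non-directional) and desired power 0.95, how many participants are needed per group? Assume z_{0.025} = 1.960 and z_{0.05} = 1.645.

Cohen's d = |M₁ − M₂| / SD_pooled = |45.5 − 42.9| / 5.5 = 2.6 / 5.5 = 0.473.
For two independent groups with equal n: n = 2·((z_{α/2} + z_β) / d)².
z_{α/2} + z_β = 1.960 + 1.645 = 3.605.
n = 2 × (3.605 / 0.473)² = 2 × 7.622² = 2 × 58.09 = 116.2.
Round up to the next whole participant.

n = 117 per group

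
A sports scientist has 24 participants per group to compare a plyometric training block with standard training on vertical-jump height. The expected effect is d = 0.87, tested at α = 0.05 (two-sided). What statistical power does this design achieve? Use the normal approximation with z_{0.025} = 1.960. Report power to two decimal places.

For two equal groups, power = Φ(d·√(n/2) − z_{α/2}).
d·√(n/2) = 0.87 × √(24/2) = 0.87 × 3.464 = 3.014.
z_β = 3.014 − 1.960 = 1.054.
Power = Φ(1.054) = 0.854.

power ≈ 0.85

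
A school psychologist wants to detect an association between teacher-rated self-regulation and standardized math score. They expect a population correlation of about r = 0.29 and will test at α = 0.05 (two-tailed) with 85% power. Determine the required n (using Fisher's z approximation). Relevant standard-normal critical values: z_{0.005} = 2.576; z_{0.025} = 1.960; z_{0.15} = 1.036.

n = 104

Fisher's z: C = ½·ln((1+r)/(1−r)) = ½·ln(1.8169) = 0.2986.
n = ((z_{α/2} + z_β)/C)² + 3.
(1.960 + 1.036) / 0.2986 = 2.996 / 0.2986 = 10.033.
n = 10.033² + 3 = 100.67 + 3 = 103.7.
Round up.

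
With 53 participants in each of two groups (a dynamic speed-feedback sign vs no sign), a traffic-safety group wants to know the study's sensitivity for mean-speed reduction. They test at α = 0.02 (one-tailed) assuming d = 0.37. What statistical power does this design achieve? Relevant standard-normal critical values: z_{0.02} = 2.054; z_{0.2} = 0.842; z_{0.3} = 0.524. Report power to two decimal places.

power ≈ 0.44

For two equal groups, power = Φ(d·√(n/2) − z_{α}).
d·√(n/2) = 0.37 × √(53/2) = 0.37 × 5.148 = 1.905.
z_β = 1.905 − 2.054 = -0.149.
Power = Φ(-0.149) = 0.441.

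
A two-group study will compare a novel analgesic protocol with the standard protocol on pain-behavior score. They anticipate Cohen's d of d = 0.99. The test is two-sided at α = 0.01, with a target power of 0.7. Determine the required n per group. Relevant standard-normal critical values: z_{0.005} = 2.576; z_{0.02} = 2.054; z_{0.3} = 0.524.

n = 20 per group

For two independent groups with equal n: n = 2·((z_{α/2} + z_β) / d)².
z_{α/2} + z_β = 2.576 + 0.524 = 3.100.
n = 2 × (3.100 / 0.99)² = 2 × 3.131² = 2 × 9.81 = 19.6.
Round up to the next whole participant.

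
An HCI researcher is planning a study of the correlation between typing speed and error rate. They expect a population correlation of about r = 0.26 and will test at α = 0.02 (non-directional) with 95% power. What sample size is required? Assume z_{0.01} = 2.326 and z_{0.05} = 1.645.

Fisher's z: C = ½·ln((1+r)/(1−r)) = ½·ln(1.7027) = 0.2661.
n = ((z_{α/2} + z_β)/C)² + 3.
(2.326 + 1.645) / 0.2661 = 3.971 / 0.2661 = 14.923.
n = 14.923² + 3 = 222.69 + 3 = 225.7.
Round up.

n = 226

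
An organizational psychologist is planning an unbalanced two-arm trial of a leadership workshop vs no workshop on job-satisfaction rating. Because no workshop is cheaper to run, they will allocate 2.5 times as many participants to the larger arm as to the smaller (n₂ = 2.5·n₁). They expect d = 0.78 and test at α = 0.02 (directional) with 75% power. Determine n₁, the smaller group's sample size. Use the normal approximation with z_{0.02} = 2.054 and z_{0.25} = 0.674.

n₁ = 18

With allocation ratio k = n₂/n₁ = 2.5, Var(x̄₁−x̄₂) = σ²(1/n₁ + 1/(k·n₁)) = σ²·(k+1)/(k·n₁).
So n₁ = (1 + 1/k)·((z_{α} + z_β)/d)² = 1.400 × (2.728/0.78)².
n₁ = 1.400 × 12.23 = 17.1.
Round up: n₁ = 18, giving n₂ = 2.5 × 18 = 45.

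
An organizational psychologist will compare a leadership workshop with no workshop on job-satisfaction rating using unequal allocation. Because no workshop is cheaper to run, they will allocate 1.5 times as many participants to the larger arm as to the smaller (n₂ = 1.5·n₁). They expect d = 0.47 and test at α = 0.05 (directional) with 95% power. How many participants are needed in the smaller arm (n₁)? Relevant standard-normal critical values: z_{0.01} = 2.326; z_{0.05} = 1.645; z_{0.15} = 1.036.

With allocation ratio k = n₂/n₁ = 1.5, Var(x̄₁−x̄₂) = σ²(1/n₁ + 1/(k·n₁)) = σ²·(k+1)/(k·n₁).
So n₁ = (1 + 1/k)·((z_{α} + z_β)/d)² = 1.667 × (3.290/0.47)².
n₁ = 1.667 × 49.00 = 81.7.
Round up: n₁ = 82, giving n₂ = 1.5 × 82 = 123.

n₁ = 82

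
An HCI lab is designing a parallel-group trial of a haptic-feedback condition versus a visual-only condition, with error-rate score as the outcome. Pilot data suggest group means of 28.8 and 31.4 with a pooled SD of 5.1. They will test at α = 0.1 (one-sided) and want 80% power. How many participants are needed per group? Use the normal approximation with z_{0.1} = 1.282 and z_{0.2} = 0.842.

n = 35 per group

Cohen's d = |M₁ − M₂| / SD_pooled = |28.8 − 31.4| / 5.1 = 2.6 / 5.1 = 0.510.
For two independent groups with equal n: n = 2·((z_{α} + z_β) / d)².
z_{α} + z_β = 1.282 + 0.842 = 2.124.
n = 2 × (2.124 / 0.510)² = 2 × 4.165² = 2 × 17.34 = 34.7.
Round up to the next whole participant.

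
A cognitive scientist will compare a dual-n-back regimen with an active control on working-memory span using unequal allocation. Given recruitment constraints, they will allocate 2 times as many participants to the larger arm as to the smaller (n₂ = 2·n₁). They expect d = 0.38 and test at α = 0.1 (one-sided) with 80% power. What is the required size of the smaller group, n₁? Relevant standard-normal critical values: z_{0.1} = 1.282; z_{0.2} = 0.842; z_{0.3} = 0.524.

With allocation ratio k = n₂/n₁ = 2, Var(x̄₁−x̄₂) = σ²(1/n₁ + 1/(k·n₁)) = σ²·(k+1)/(k·n₁).
So n₁ = (1 + 1/k)·((z_{α} + z_β)/d)² = 1.500 × (2.124/0.38)².
n₁ = 1.500 × 31.24 = 46.9.
Round up: n₁ = 47, giving n₂ = 2 × 47 = 94.

n₁ = 47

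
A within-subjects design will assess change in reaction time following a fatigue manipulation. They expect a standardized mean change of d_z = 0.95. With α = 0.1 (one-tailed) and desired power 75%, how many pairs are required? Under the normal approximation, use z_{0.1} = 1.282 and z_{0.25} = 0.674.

n = 5 pairs

For a paired (one-sample on differences) test: n = ((z_{α} + z_β) / d)².
z_{α} + z_β = 1.282 + 0.674 = 1.956.
n = (1.956 / 0.95)² = 2.059² = 4.24.
Round up.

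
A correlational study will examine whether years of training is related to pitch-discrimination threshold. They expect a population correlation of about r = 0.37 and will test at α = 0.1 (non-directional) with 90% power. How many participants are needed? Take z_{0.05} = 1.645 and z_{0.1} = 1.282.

Fisher's z: C = ½·ln((1+r)/(1−r)) = ½·ln(2.1746) = 0.3884.
n = ((z_{α/2} + z_β)/C)² + 3.
(1.645 + 1.282) / 0.3884 = 2.927 / 0.3884 = 7.536.
n = 7.536² + 3 = 56.79 + 3 = 59.8.
Round up.

n = 60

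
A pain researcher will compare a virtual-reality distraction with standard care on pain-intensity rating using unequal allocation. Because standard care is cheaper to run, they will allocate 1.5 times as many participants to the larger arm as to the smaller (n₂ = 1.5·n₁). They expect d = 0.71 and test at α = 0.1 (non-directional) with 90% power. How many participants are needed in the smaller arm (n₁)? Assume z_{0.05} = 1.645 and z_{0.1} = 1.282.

With allocation ratio k = n₂/n₁ = 1.5, Var(x̄₁−x̄₂) = σ²(1/n₁ + 1/(k·n₁)) = σ²·(k+1)/(k·n₁).
So n₁ = (1 + 1/k)·((z_{α/2} + z_β)/d)² = 1.667 × (2.927/0.71)².
n₁ = 1.667 × 17.00 = 28.3.
Round up: n₁ = 29, giving n₂ = ⌈1.5 × 29⌉ = ⌈43.5⌉ = 44.

n₁ = 29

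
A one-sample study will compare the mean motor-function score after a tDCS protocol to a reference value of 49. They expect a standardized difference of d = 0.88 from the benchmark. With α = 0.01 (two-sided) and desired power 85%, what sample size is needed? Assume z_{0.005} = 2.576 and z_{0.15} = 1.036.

n = 17

For a one-sample test: n = ((z_{α/2} + z_β) / d)².
z_{α/2} + z_β = 2.576 + 1.036 = 3.612.
n = (3.612 / 0.88)² = 4.105² = 16.85.
Round up.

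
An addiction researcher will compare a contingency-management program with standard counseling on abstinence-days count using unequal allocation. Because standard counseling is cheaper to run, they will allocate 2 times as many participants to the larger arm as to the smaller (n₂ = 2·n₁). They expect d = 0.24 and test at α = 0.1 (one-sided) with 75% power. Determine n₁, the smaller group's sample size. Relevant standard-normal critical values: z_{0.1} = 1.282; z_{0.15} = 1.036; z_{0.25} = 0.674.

With allocation ratio k = n₂/n₁ = 2, Var(x̄₁−x̄₂) = σ²(1/n₁ + 1/(k·n₁)) = σ²·(k+1)/(k·n₁).
So n₁ = (1 + 1/k)·((z_{α} + z_β)/d)² = 1.500 × (1.956/0.24)².
n₁ = 1.500 × 66.42 = 99.6.
Round up: n₁ = 100, giving n₂ = 2 × 100 = 200.

n₁ = 100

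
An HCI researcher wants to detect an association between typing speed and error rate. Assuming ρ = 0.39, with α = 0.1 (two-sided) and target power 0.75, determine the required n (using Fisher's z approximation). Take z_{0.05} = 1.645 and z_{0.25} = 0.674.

Fisher's z: C = ½·ln((1+r)/(1−r)) = ½·ln(2.2787) = 0.4118.
n = ((z_{α/2} + z_β)/C)² + 3.
(1.645 + 0.674) / 0.4118 = 2.319 / 0.4118 = 5.631.
n = 5.631² + 3 = 31.71 + 3 = 34.7.
Round up.

n = 35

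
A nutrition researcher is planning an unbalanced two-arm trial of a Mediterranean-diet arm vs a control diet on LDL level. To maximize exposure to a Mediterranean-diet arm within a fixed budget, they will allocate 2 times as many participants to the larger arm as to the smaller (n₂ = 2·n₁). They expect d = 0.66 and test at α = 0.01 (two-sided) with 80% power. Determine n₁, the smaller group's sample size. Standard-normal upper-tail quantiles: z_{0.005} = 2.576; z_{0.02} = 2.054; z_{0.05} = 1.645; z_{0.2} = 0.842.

With allocation ratio k = n₂/n₁ = 2, Var(x̄₁−x̄₂) = σ²(1/n₁ + 1/(k·n₁)) = σ²·(k+1)/(k·n₁).
So n₁ = (1 + 1/k)·((z_{α/2} + z_β)/d)² = 1.500 × (3.418/0.66)².
n₁ = 1.500 × 26.82 = 40.2.
Round up: n₁ = 41, giving n₂ = 2 × 41 = 82.

n₁ = 41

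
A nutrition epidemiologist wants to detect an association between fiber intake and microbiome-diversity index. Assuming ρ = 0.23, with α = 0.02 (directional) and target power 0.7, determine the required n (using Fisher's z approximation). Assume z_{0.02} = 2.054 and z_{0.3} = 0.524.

Fisher's z: C = ½·ln((1+r)/(1−r)) = ½·ln(1.5974) = 0.2342.
n = ((z_{α} + z_β)/C)² + 3.
(2.054 + 0.524) / 0.2342 = 2.578 / 0.2342 = 11.008.
n = 11.008² + 3 = 121.17 + 3 = 124.2.
Round up.

n = 125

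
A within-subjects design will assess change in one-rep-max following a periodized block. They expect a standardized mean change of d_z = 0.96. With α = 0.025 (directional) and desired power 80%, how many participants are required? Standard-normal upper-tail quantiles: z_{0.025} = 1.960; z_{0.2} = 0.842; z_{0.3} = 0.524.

For a paired (one-sample on differences) test: n = ((z_{α} + z_β) / d)².
z_{α} + z_β = 1.960 + 0.842 = 2.802.
n = (2.802 / 0.96)² = 2.919² = 8.52.
Round up.

n = 9 pairs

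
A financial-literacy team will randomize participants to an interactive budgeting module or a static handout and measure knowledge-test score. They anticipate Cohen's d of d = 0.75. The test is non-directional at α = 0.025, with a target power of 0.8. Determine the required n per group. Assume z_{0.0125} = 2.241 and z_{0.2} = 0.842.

n = 34 per group

For two independent groups with equal n: n = 2·((z_{α/2} + z_β) / d)².
z_{α/2} + z_β = 2.241 + 0.842 = 3.083.
n = 2 × (3.083 / 0.75)² = 2 × 4.111² = 2 × 16.90 = 33.8.
Round up to the next whole participant.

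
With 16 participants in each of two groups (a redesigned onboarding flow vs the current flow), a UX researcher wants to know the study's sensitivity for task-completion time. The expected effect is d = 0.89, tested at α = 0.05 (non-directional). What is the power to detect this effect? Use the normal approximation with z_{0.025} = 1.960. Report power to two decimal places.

power ≈ 0.71

For two equal groups, power = Φ(d·√(n/2) − z_{α/2}).
d·√(n/2) = 0.89 × √(16/2) = 0.89 × 2.828 = 2.517.
z_β = 2.517 − 1.960 = 0.557.
Power = Φ(0.557) = 0.711.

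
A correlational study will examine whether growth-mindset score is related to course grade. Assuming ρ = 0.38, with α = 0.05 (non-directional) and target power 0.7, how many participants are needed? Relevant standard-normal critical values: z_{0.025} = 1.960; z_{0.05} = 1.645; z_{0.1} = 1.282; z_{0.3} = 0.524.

Fisher's z: C = ½·ln((1+r)/(1−r)) = ½·ln(2.2258) = 0.4001.
n = ((z_{α/2} + z_β)/C)² + 3.
(1.960 + 0.524) / 0.4001 = 2.484 / 0.4001 = 6.208.
n = 6.208² + 3 = 38.54 + 3 = 41.5.
Round up.

n = 42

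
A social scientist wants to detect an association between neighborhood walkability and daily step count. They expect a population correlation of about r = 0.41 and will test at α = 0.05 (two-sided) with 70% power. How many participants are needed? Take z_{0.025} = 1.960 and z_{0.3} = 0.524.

Fisher's z: C = ½·ln((1+r)/(1−r)) = ½·ln(2.3898) = 0.4356.
n = ((z_{α/2} + z_β)/C)² + 3.
(1.960 + 0.524) / 0.4356 = 2.484 / 0.4356 = 5.702.
n = 5.702² + 3 = 32.52 + 3 = 35.5.
Round up.

n = 36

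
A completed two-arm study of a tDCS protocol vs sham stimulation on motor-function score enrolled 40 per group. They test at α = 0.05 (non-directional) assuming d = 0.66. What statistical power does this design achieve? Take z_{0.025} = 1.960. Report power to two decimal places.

For two equal groups, power = Φ(d·√(n/2) − z_{α/2}).
d·√(n/2) = 0.66 × √(40/2) = 0.66 × 4.472 = 2.952.
z_β = 2.952 − 1.960 = 0.992.
Power = Φ(0.992) = 0.839.

power ≈ 0.84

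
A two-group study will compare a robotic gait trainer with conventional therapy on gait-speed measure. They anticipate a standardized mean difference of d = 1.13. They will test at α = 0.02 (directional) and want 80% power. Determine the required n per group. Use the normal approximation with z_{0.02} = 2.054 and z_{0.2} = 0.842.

For two independent groups with equal n: n = 2·((z_{α} + z_β) / d)².
z_{α} + z_β = 2.054 + 0.842 = 2.896.
n = 2 × (2.896 / 1.13)² = 2 × 2.563² = 2 × 6.57 = 13.1.
Round up to the next whole participant.

n = 14 per group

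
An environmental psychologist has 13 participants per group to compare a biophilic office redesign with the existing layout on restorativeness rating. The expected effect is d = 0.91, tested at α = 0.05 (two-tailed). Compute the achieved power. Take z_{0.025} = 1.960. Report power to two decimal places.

For two equal groups, power = Φ(d·√(n/2) − z_{α/2}).
d·√(n/2) = 0.91 × √(13/2) = 0.91 × 2.550 = 2.320.
z_β = 2.320 − 1.960 = 0.360.
Power = Φ(0.360) = 0.641.

power ≈ 0.64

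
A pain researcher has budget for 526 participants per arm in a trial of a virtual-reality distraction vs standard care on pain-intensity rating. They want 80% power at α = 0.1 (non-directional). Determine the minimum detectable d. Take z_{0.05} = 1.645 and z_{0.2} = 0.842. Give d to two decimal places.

d_min ≈ 0.15

For two independent groups of n = 526 each: d_min = (z_{α/2} + z_β)·√(2/n).
z-sum = 1.645 + 0.842 = 2.487.
d_min = 2.487 × √(2/526) = 2.487 × 0.0617 = 0.153.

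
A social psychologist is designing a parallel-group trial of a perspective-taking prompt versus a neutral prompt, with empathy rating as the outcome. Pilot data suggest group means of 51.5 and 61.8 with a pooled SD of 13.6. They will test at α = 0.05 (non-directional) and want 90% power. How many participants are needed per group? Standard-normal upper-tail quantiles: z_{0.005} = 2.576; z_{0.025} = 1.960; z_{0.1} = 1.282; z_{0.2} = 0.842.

Cohen's d = |M₁ − M₂| / SD_pooled = |51.5 − 61.8| / 13.6 = 10.3 / 13.6 = 0.757.
For two independent groups with equal n: n = 2·((z_{α/2} + z_β) / d)².
z_{α/2} + z_β = 1.960 + 1.282 = 3.242.
n = 2 × (3.242 / 0.757)² = 2 × 4.283² = 2 × 18.34 = 36.7.
Round up to the next whole participant.

n = 37 per group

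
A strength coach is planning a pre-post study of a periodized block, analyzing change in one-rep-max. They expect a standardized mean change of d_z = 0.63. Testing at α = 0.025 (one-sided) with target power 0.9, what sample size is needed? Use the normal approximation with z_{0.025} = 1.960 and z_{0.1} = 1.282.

For a paired (one-sample on differences) test: n = ((z_{α} + z_β) / d)².
z_{α} + z_β = 1.960 + 1.282 = 3.242.
n = (3.242 / 0.63)² = 5.146² = 26.48.
Round up.

n = 27 pairs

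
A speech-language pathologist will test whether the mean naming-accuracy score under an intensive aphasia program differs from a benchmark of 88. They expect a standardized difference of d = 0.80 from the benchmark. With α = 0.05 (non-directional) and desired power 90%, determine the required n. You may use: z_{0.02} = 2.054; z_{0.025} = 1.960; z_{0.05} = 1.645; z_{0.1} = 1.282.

For a one-sample test: n = ((z_{α/2} + z_β) / d)².
z_{α/2} + z_β = 1.960 + 1.282 = 3.242.
n = (3.242 / 0.80)² = 4.052² = 16.42.
Round up.

n = 17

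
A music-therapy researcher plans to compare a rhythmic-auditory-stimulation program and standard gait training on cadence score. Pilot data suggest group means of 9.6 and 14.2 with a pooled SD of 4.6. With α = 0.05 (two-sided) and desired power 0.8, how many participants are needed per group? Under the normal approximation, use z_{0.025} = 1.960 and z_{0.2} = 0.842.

Cohen's d = |M₁ − M₂| / SD_pooled = |9.6 − 14.2| / 4.6 = 4.6 / 4.6 = 1.000.
For two independent groups with equal n: n = 2·((z_{α/2} + z_β) / d)².
z_{α/2} + z_β = 1.960 + 0.842 = 2.802.
n = 2 × (2.802 / 1.000)² = 2 × 2.802² = 2 × 7.85 = 15.7.
Round up to the next whole participant.

n = 16 per group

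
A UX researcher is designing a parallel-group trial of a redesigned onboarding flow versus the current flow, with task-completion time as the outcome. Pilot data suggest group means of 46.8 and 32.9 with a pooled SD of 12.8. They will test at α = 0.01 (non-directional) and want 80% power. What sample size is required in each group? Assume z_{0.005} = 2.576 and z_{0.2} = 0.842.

n = 20 per group

Cohen's d = |M₁ − M₂| / SD_pooled = |46.8 − 32.9| / 12.8 = 13.9 / 12.8 = 1.086.
For two independent groups with equal n: n = 2·((z_{α/2} + z_β) / d)².
z_{α/2} + z_β = 2.576 + 0.842 = 3.418.
n = 2 × (3.418 / 1.086)² = 2 × 3.147² = 2 × 9.91 = 19.8.
Round up to the next whole participant.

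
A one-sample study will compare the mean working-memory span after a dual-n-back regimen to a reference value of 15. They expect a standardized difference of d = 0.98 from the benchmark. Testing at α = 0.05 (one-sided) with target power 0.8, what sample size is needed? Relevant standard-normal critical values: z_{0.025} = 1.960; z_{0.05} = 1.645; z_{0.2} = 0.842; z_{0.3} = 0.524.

n = 7

For a one-sample test: n = ((z_{α} + z_β) / d)².
z_{α} + z_β = 1.645 + 0.842 = 2.487.
n = (2.487 / 0.98)² = 2.538² = 6.44.
Round up.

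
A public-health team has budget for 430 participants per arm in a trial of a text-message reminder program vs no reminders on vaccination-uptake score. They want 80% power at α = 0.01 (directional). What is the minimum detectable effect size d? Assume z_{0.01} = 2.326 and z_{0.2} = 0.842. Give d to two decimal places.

For two independent groups of n = 430 each: d_min = (z_{α} + z_β)·√(2/n).
z-sum = 2.326 + 0.842 = 3.168.
d_min = 3.168 × √(2/430) = 3.168 × 0.0682 = 0.216.

d_min ≈ 0.22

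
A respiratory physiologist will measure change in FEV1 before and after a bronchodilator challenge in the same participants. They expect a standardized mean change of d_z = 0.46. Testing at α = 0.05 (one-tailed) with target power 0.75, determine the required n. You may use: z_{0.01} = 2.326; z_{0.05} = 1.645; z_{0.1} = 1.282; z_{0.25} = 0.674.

n = 26 pairs

For a paired (one-sample on differences) test: n = ((z_{α} + z_β) / d)².
z_{α} + z_β = 1.645 + 0.674 = 2.319.
n = (2.319 / 0.46)² = 5.041² = 25.41.
Round up.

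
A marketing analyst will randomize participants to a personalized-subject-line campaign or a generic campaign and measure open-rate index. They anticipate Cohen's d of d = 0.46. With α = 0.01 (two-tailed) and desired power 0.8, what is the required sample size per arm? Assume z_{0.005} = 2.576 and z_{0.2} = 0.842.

n = 111 per group

For two independent groups with equal n: n = 2·((z_{α/2} + z_β) / d)².
z_{α/2} + z_β = 2.576 + 0.842 = 3.418.
n = 2 × (3.418 / 0.46)² = 2 × 7.430² = 2 × 55.21 = 110.4.
Round up to the next whole participant.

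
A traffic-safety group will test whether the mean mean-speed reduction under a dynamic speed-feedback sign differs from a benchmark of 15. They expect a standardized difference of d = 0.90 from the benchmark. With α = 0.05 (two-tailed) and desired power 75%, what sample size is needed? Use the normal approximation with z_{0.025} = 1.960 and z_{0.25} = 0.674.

n = 9

For a one-sample test: n = ((z_{α/2} + z_β) / d)².
z_{α/2} + z_β = 1.960 + 0.674 = 2.634.
n = (2.634 / 0.90)² = 2.927² = 8.57.
Round up.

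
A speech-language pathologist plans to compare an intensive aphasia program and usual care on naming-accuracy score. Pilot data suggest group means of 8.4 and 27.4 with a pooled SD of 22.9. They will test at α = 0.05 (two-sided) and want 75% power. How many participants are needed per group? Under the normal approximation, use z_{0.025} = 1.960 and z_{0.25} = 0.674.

Cohen's d = |M₁ − M₂| / SD_pooled = |8.4 − 27.4| / 22.9 = 19.0 / 22.9 = 0.830.
For two independent groups with equal n: n = 2·((z_{α/2} + z_β) / d)².
z_{α/2} + z_β = 1.960 + 0.674 = 2.634.
n = 2 × (2.634 / 0.830)² = 2 × 3.173² = 2 × 10.07 = 20.1.
Round up to the next whole participant.

n = 21 per group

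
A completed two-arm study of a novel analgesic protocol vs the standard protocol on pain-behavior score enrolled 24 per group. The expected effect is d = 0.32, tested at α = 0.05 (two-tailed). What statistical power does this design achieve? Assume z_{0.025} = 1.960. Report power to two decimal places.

For two equal groups, power = Φ(d·√(n/2) − z_{α/2}).
d·√(n/2) = 0.32 × √(24/2) = 0.32 × 3.464 = 1.109.
z_β = 1.109 − 1.960 = -0.851.
Power = Φ(-0.851) = 0.197.

power ≈ 0.20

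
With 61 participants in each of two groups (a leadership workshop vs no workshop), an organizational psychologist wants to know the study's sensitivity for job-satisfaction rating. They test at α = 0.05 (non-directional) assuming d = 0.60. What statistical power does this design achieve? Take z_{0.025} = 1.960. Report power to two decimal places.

For two equal groups, power = Φ(d·√(n/2) − z_{α/2}).
d·√(n/2) = 0.60 × √(61/2) = 0.60 × 5.523 = 3.314.
z_β = 3.314 − 1.960 = 1.354.
Power = Φ(1.354) = 0.912.

power ≈ 0.91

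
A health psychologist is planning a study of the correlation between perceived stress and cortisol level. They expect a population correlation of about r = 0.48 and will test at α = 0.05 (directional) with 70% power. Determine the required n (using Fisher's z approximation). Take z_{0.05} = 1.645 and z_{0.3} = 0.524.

Fisher's z: C = ½·ln((1+r)/(1−r)) = ½·ln(2.8462) = 0.5230.
n = ((z_{α} + z_β)/C)² + 3.
(1.645 + 0.524) / 0.5230 = 2.169 / 0.5230 = 4.147.
n = 4.147² + 3 = 17.20 + 3 = 20.2.
Round up.

n = 21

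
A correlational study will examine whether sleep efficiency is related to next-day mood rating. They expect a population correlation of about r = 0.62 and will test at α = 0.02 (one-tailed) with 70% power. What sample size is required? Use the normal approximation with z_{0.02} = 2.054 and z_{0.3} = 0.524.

n = 16

Fisher's z: C = ½·ln((1+r)/(1−r)) = ½·ln(4.2632) = 0.7250.
n = ((z_{α} + z_β)/C)² + 3.
(2.054 + 0.524) / 0.7250 = 2.578 / 0.7250 = 3.556.
n = 3.556² + 3 = 12.64 + 3 = 15.6.
Round up.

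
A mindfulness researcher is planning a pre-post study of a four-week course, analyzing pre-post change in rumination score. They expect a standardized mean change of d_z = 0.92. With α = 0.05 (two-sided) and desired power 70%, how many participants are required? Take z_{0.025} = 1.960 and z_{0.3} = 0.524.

For a paired (one-sample on differences) test: n = ((z_{α/2} + z_β) / d)².
z_{α/2} + z_β = 1.960 + 0.524 = 2.484.
n = (2.484 / 0.92)² = 2.700² = 7.29.
Round up.

n = 8 pairs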